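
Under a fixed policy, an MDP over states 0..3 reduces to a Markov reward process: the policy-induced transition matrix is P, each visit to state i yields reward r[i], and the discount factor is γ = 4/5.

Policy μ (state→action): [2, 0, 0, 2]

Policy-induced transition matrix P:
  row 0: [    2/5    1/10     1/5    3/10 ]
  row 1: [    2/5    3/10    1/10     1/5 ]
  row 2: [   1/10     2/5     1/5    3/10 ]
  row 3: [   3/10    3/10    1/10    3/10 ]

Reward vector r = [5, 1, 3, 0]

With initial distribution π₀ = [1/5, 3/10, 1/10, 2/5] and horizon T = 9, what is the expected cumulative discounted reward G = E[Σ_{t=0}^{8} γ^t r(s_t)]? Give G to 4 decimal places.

G = 9.3634

t=0: π = [0.2000, 0.3000, 0.1000, 0.4000], E[r] = 1.6000, γ^t·E[r] = 1.600000, running G = 1.600000
t=1: π = [0.3300, 0.2700, 0.1300, 0.2700], E[r] = 2.3100, γ^t·E[r] = 1.848000, running G = 3.448000
t=2: π = [0.3340, 0.2470, 0.1460, 0.2730], E[r] = 2.3550, γ^t·E[r] = 1.507200, running G = 4.955200
t=3: π = [0.3289, 0.2478, 0.1480, 0.2753], E[r] = 2.3363, γ^t·E[r] = 1.196186, running G = 6.151386
t=4: π = [0.3281, 0.2490, 0.1477, 0.2752], E[r] = 2.3324, γ^t·E[r] = 0.955367, running G = 7.106753
t=5: π = [0.3282, 0.2492, 0.1476, 0.2751], E[r] = 2.3327, γ^t·E[r] = 0.764392, running G = 7.871145
t=6: π = [0.3282, 0.2491, 0.1476, 0.2751], E[r] = 2.3329, γ^t·E[r] = 0.611565, running G = 8.482709
t=7: π = [0.3282, 0.2491, 0.1476, 0.2751], E[r] = 2.3329, γ^t·E[r] = 0.489255, running G = 8.971964
t=8: π = [0.3282, 0.2491, 0.1476, 0.2751], E[r] = 2.3329, γ^t·E[r] = 0.391403, running G = 9.363366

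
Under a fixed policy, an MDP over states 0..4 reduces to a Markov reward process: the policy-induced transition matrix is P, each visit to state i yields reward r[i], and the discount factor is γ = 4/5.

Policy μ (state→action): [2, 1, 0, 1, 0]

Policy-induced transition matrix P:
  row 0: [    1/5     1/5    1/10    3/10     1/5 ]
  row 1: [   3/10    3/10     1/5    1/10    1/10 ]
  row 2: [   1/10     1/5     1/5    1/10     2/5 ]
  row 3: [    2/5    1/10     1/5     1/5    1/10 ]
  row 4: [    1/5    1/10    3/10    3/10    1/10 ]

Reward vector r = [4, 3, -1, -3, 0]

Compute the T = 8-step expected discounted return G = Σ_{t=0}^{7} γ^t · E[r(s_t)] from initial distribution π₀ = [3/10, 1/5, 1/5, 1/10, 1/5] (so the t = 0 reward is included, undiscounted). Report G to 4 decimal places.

t=0: π = [0.3000, 0.2000, 0.2000, 0.1000, 0.2000], E[r] = 1.3000, γ^t·E[r] = 1.300000, running G = 1.300000
t=1: π = [0.2200, 0.1900, 0.1900, 0.2100, 0.1900], E[r] = 0.6300, γ^t·E[r] = 0.504000, running G = 1.804000
t=2: π = [0.2420, 0.1790, 0.1970, 0.2030, 0.1790], E[r] = 0.6990, γ^t·E[r] = 0.447360, running G = 2.251360
t=3: π = [0.2388, 0.1797, 0.1937, 0.2045, 0.1833], E[r] = 0.6871, γ^t·E[r] = 0.351795, running G = 2.603155
t=4: π = [0.2395, 0.1792, 0.1945, 0.2049, 0.1820], E[r] = 0.6865, γ^t·E[r] = 0.281194, running G = 2.884350
t=5: π = [0.2394, 0.1792, 0.1942, 0.2048, 0.1823], E[r] = 0.6869, γ^t·E[r] = 0.225079, running G = 3.109429
t=6: π = [0.2395, 0.1792, 0.1943, 0.2048, 0.1822], E[r] = 0.6867, γ^t·E[r] = 0.180017, running G = 3.289446
t=7: π = [0.2395, 0.1792, 0.1943, 0.2048, 0.1822], E[r] = 0.6868, γ^t·E[r] = 0.144023, running G = 3.433469

G = 3.4335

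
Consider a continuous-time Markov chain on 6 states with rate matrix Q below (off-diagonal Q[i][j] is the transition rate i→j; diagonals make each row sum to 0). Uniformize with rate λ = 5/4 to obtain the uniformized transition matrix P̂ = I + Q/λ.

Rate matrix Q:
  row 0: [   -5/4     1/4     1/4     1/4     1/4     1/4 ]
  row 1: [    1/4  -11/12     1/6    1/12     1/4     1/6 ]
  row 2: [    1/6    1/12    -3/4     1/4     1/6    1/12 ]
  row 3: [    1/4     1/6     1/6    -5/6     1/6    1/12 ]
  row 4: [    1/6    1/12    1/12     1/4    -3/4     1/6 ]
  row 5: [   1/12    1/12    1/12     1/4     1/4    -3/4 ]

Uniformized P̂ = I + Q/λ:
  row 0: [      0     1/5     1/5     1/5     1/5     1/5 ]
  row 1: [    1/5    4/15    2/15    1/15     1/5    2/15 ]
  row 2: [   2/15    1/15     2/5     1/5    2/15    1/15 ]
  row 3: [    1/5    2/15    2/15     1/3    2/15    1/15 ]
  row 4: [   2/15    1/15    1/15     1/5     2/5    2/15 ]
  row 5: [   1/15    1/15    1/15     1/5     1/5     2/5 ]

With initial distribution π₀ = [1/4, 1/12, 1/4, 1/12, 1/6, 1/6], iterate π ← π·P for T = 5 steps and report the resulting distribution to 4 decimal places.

t=0: π = [0.2500, 0.0833, 0.2500, 0.0833, 0.1667, 0.1667]
t=1: π = [0.1000, 0.1222, 0.1944, 0.2000, 0.2111, 0.1722]
t=2: π = [0.1300, 0.1178, 0.1663, 0.2104, 0.2159, 0.1596]
t=3: π = [0.1272, 0.1216, 0.1613, 0.2123, 0.2181, 0.1595]
t=4: π = [0.1280, 0.1221, 0.1597, 0.2121, 0.2187, 0.1594]
t=5: π = [0.1279, 0.1223, 0.1592, 0.2120, 0.2190, 0.1596]

π = [0.1279, 0.1223, 0.1592, 0.2120, 0.2190, 0.1596]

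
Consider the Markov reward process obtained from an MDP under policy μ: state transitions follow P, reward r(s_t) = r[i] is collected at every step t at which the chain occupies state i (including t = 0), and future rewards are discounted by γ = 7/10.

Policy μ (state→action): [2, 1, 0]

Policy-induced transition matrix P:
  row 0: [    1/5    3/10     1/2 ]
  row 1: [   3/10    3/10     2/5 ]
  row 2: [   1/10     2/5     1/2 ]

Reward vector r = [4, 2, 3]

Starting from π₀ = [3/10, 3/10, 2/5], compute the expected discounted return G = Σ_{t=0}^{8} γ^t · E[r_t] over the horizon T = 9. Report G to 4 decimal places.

t=0: π = [0.3000, 0.3000, 0.4000], E[r] = 3.0000, γ^t·E[r] = 3.000000, running G = 3.000000
t=1: π = [0.1900, 0.3400, 0.4700], E[r] = 2.8500, γ^t·E[r] = 1.995000, running G = 4.995000
t=2: π = [0.1870, 0.3470, 0.4660], E[r] = 2.8400, γ^t·E[r] = 1.391600, running G = 6.386600
t=3: π = [0.1881, 0.3466, 0.4653], E[r] = 2.8415, γ^t·E[r] = 0.974635, running G = 7.361235
t=4: π = [0.1881, 0.3465, 0.4653], E[r] = 2.8416, γ^t·E[r] = 0.682268, running G = 8.043503
t=5: π = [0.1881, 0.3465, 0.4653], E[r] = 2.8416, γ^t·E[r] = 0.477585, running G = 8.521088
t=6: π = [0.1881, 0.3465, 0.4653], E[r] = 2.8416, γ^t·E[r] = 0.334310, running G = 8.855397
t=7: π = [0.1881, 0.3465, 0.4653], E[r] = 2.8416, γ^t·E[r] = 0.234017, running G = 9.089414
t=8: π = [0.1881, 0.3465, 0.4653], E[r] = 2.8416, γ^t·E[r] = 0.163812, running G = 9.253226

G = 9.2532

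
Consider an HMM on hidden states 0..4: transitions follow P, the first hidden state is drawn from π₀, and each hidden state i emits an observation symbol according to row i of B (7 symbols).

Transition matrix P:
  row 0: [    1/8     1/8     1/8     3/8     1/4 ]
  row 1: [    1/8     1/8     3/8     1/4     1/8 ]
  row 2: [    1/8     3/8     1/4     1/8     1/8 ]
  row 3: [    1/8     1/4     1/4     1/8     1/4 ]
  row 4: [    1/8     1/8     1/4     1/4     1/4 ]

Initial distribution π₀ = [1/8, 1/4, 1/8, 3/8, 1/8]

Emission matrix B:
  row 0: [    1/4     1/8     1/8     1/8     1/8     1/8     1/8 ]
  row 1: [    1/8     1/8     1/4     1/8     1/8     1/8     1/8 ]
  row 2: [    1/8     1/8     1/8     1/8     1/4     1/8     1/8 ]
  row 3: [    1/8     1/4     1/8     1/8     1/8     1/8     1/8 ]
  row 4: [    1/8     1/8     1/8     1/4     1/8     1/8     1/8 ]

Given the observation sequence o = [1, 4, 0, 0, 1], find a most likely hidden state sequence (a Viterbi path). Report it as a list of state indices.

path = [3, 2, 1, 0, 3]

t=0: δ = [1.562e-02, 3.125e-02, 1.562e-02, 9.375e-02, 1.562e-02]  (obs o_0=1)
t=1: δ = [1.465e-03, 2.930e-03, 5.859e-03, 1.465e-03, 2.930e-03]  ψ = [3, 3, 3, 3, 3]  (obs o_1=4)
t=2: δ = [1.831e-04, 2.747e-04, 1.831e-04, 9.155e-05, 9.155e-05]  ψ = [2, 2, 2, 1, 2]  (obs o_2=0)
t=3: δ = [8.583e-06, 8.583e-06, 1.287e-05, 8.583e-06, 5.722e-06]  ψ = [1, 2, 1, 0, 0]  (obs o_3=0)
t=4: δ = [2.012e-07, 6.035e-07, 4.023e-07, 8.047e-07, 2.682e-07]  ψ = [2, 2, 1, 0, 0]  (obs o_4=1)
backtrack: best end state = 3; path = [3, 2, 1, 0, 3]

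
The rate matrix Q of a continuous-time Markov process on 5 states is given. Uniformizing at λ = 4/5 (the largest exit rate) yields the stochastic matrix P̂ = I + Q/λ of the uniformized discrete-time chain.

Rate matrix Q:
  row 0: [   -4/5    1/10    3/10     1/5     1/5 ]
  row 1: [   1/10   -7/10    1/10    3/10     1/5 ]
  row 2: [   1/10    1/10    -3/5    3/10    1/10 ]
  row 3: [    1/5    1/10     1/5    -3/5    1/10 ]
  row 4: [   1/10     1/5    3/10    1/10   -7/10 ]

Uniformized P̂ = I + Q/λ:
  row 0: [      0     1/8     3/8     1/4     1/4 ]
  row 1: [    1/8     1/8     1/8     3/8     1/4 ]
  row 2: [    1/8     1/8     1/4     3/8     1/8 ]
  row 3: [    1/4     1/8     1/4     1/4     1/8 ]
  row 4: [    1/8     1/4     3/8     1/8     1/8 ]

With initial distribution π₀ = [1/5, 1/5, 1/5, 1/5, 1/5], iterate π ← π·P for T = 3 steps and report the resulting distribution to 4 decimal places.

π = [0.1422, 0.1449, 0.2695, 0.2820, 0.1613]

t=0: π = [0.2000, 0.2000, 0.2000, 0.2000, 0.2000]
t=1: π = [0.1250, 0.1500, 0.2750, 0.2750, 0.1750]
t=2: π = [0.1438, 0.1469, 0.2688, 0.2813, 0.1594]
t=3: π = [0.1422, 0.1449, 0.2695, 0.2820, 0.1613]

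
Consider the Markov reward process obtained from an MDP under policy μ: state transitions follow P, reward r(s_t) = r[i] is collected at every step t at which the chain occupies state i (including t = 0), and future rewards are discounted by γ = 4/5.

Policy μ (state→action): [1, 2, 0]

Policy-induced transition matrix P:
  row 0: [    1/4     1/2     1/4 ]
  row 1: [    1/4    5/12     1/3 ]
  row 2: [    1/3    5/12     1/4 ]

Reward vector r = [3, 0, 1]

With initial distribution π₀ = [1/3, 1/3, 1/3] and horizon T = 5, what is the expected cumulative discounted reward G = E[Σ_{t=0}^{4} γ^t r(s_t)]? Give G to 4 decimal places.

G = 3.9518

t=0: π = [0.3333, 0.3333, 0.3333], E[r] = 1.3333, γ^t·E[r] = 1.333333, running G = 1.333333
t=1: π = [0.2778, 0.4444, 0.2778], E[r] = 1.1111, γ^t·E[r] = 0.888889, running G = 2.222222
t=2: π = [0.2731, 0.4398, 0.2870], E[r] = 1.1065, γ^t·E[r] = 0.708148, running G = 2.930370
t=3: π = [0.2739, 0.4394, 0.2867], E[r] = 1.1084, γ^t·E[r] = 0.567506, running G = 3.497877
t=4: π = [0.2739, 0.4395, 0.2866], E[r] = 1.1083, γ^t·E[r] = 0.453952, running G = 3.951829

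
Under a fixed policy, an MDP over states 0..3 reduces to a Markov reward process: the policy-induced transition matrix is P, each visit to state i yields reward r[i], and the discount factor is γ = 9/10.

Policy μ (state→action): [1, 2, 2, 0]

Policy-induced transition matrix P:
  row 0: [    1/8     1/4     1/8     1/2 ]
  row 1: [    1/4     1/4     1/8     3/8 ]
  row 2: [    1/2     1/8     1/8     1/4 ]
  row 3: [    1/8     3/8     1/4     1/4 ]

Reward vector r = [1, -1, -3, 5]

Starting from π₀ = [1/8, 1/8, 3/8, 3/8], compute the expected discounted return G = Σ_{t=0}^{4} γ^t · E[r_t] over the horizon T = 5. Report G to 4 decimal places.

G = 4.2183

t=0: π = [0.1250, 0.1250, 0.3750, 0.3750], E[r] = 0.7500, γ^t·E[r] = 0.750000, running G = 0.750000
t=1: π = [0.2813, 0.2500, 0.1719, 0.2969], E[r] = 1.0000, γ^t·E[r] = 0.900000, running G = 1.650000
t=2: π = [0.2207, 0.2656, 0.1621, 0.3516], E[r] = 1.2266, γ^t·E[r] = 0.993516, running G = 2.643516
t=3: π = [0.2190, 0.2737, 0.1689, 0.3384], E[r] = 1.1304, γ^t·E[r] = 0.824041, running G = 3.467556
t=4: π = [0.2226, 0.2712, 0.1673, 0.3390], E[r] = 1.1443, γ^t·E[r] = 0.750767, running G = 4.218323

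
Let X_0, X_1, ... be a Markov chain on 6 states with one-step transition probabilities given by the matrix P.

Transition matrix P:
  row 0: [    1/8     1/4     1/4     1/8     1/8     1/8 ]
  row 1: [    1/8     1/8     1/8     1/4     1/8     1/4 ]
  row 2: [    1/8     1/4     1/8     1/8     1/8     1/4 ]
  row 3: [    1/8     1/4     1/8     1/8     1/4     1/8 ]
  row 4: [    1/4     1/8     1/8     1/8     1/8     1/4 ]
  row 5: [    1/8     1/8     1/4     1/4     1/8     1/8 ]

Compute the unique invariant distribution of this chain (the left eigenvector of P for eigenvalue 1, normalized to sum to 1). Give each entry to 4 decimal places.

π = [0.1433, 0.1851, 0.1663, 0.1715, 0.1464, 0.1872]

Balance equations π_j = Σ_i π_i·P[i][j]:
  π_0 = 1/8·π_0 + 1/8·π_1 + 1/8·π_2 + 1/8·π_3 + 1/4·π_4 + 1/8·π_5
  π_1 = 1/4·π_0 + 1/8·π_1 + 1/4·π_2 + 1/4·π_3 + 1/8·π_4 + 1/8·π_5
  π_2 = 1/4·π_0 + 1/8·π_1 + 1/8·π_2 + 1/8·π_3 + 1/8·π_4 + 1/4·π_5
  π_3 = 1/8·π_0 + 1/4·π_1 + 1/8·π_2 + 1/8·π_3 + 1/8·π_4 + 1/4·π_5
  π_4 = 1/8·π_0 + 1/8·π_1 + 1/8·π_2 + 1/4·π_3 + 1/8·π_4 + 1/8·π_5
  normalize: π_0 + π_1 + π_2 + π_3 + π_4 + π_5 = 1
Solving the linear system gives exactly π = [137/956, 177/956, 159/956, 41/239, 35/239, 179/956].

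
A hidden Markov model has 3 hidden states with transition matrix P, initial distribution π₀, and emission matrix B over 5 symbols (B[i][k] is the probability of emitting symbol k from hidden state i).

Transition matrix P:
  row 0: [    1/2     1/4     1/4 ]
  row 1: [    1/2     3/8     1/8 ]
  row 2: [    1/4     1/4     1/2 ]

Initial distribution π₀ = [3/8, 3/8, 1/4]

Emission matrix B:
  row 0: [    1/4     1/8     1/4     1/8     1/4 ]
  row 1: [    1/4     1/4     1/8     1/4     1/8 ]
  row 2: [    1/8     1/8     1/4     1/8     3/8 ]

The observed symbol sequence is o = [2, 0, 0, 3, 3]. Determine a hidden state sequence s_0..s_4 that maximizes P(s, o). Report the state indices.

t=0: δ = [9.375e-02, 4.688e-02, 6.250e-02]  (obs o_0=2)
t=1: δ = [1.172e-02, 5.859e-03, 3.906e-03]  ψ = [0, 0, 2]  (obs o_1=0)
t=2: δ = [1.465e-03, 7.324e-04, 3.662e-04]  ψ = [0, 0, 0]  (obs o_2=0)
t=3: δ = [9.155e-05, 9.155e-05, 4.578e-05]  ψ = [0, 0, 0]  (obs o_3=3)
t=4: δ = [5.722e-06, 8.583e-06, 2.861e-06]  ψ = [0, 1, 0]  (obs o_4=3)
backtrack: best end state = 1; path = [0, 0, 0, 1, 1]

path = [0, 0, 0, 1, 1]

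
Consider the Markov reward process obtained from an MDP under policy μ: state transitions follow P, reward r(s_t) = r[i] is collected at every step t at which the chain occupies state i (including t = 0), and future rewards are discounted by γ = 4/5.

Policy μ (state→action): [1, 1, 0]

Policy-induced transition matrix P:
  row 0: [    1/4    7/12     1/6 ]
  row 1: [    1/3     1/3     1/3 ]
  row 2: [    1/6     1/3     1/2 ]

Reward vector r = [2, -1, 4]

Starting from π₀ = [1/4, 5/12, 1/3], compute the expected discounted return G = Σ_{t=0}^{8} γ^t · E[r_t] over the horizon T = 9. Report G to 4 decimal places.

t=0: π = [0.2500, 0.4167, 0.3333], E[r] = 1.4167, γ^t·E[r] = 1.416667, running G = 1.416667
t=1: π = [0.2569, 0.3958, 0.3472], E[r] = 1.5069, γ^t·E[r] = 1.205556, running G = 2.622222
t=2: π = [0.2541, 0.3976, 0.3484], E[r] = 1.5041, γ^t·E[r] = 0.962593, running G = 3.584815
t=3: π = [0.2541, 0.3968, 0.3491], E[r] = 1.5076, γ^t·E[r] = 0.771877, running G = 4.356691
t=4: π = [0.2540, 0.3969, 0.3492], E[r] = 1.5077, γ^t·E[r] = 0.617572, running G = 4.974263
t=5: π = [0.2540, 0.3968, 0.3492], E[r] = 1.5079, γ^t·E[r] = 0.494110, running G = 5.468374
t=6: π = [0.2540, 0.3968, 0.3492], E[r] = 1.5079, γ^t·E[r] = 0.395294, running G = 5.863667
t=7: π = [0.2540, 0.3968, 0.3492], E[r] = 1.5079, γ^t·E[r] = 0.316237, running G = 6.179904
t=8: π = [0.2540, 0.3968, 0.3492], E[r] = 1.5079, γ^t·E[r] = 0.252990, running G = 6.432894

G = 6.4329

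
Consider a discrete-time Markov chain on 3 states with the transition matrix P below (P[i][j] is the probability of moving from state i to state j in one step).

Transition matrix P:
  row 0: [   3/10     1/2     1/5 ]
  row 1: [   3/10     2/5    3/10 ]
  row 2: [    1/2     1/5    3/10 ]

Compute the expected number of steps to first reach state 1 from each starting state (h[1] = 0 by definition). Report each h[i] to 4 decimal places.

h = [2.3077, 0.0000, 3.0769]

First-step conditioning: h[1] = 0; for i ≠ 1, h[i] = 1 + Σ_k P[i][k]·h[k].
  h[0] = 1 + 3/10·h[0] + 1/5·h[2]
  h[2] = 1 + 1/2·h[0] + 3/10·h[2]
Solving the 2×2 linear system over states ≠ 1 gives exactly h = [30/13, 0, 40/13] (h[1] = 0 is the target).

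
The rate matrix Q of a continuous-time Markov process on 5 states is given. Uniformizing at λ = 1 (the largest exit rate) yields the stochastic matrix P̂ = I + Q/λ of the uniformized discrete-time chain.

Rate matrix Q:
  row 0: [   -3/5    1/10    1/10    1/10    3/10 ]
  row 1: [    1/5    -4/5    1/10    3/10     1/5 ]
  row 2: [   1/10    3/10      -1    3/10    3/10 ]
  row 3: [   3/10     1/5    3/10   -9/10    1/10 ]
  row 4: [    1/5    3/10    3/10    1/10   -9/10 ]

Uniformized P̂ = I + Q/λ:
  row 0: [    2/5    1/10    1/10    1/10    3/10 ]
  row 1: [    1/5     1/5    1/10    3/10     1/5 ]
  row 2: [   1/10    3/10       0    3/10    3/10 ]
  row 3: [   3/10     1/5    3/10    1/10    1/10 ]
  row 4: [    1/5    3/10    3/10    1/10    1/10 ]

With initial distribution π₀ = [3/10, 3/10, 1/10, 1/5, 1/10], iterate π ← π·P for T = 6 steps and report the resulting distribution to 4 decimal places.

π = [0.2518, 0.2111, 0.1596, 0.1741, 0.2033]

t=0: π = [0.3000, 0.3000, 0.1000, 0.2000, 0.1000]
t=1: π = [0.2700, 0.1900, 0.1500, 0.1800, 0.2100]
t=2: π = [0.2570, 0.2090, 0.1630, 0.1680, 0.2030]
t=3: π = [0.2519, 0.2109, 0.1579, 0.1744, 0.2049]
t=4: π = [0.2520, 0.2111, 0.1601, 0.1738, 0.2031]
t=5: π = [0.2518, 0.2111, 0.1594, 0.1742, 0.2035]
t=6: π = [0.2518, 0.2111, 0.1596, 0.1741, 0.2033]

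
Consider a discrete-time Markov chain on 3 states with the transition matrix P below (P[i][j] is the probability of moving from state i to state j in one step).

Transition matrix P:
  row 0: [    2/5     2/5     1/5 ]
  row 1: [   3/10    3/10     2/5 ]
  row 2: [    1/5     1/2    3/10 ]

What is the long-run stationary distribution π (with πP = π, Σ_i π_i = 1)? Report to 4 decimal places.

Balance equations π_j = Σ_i π_i·P[i][j]:
  π_0 = 2/5·π_0 + 3/10·π_1 + 1/5·π_2
  π_1 = 2/5·π_0 + 3/10·π_1 + 1/2·π_2
  normalize: π_0 + π_1 + π_2 = 1
Solving the linear system gives exactly π = [29/97, 38/97, 30/97].

π = [0.2990, 0.3918, 0.3093]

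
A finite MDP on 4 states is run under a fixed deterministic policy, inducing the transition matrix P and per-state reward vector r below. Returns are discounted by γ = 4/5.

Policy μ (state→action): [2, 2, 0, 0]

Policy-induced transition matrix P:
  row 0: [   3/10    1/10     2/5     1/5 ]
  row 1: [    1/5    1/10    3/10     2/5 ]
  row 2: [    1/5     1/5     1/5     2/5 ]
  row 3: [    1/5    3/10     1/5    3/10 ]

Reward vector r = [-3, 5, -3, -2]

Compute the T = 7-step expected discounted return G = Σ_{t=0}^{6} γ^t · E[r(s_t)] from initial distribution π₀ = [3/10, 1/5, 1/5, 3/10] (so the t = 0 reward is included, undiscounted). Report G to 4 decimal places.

G = -4.5769

t=0: π = [0.3000, 0.2000, 0.2000, 0.3000], E[r] = -1.1000, γ^t·E[r] = -1.100000, running G = -1.100000
t=1: π = [0.2300, 0.1800, 0.2800, 0.3100], E[r] = -1.2500, γ^t·E[r] = -1.000000, running G = -2.100000
t=2: π = [0.2230, 0.1900, 0.2640, 0.3230], E[r] = -1.1570, γ^t·E[r] = -0.740480, running G = -2.840480
t=3: π = [0.2223, 0.1910, 0.2636, 0.3231], E[r] = -1.1489, γ^t·E[r] = -0.588237, running G = -3.428717
t=4: π = [0.2222, 0.1910, 0.2636, 0.3232], E[r] = -1.1489, γ^t·E[r] = -0.470602, running G = -3.899319
t=5: π = [0.2222, 0.1910, 0.2635, 0.3232], E[r] = -1.1488, γ^t·E[r] = -0.376423, running G = -4.275742
t=6: π = [0.2222, 0.1910, 0.2635, 0.3232], E[r] = -1.1488, γ^t·E[r] = -0.301141, running G = -4.576883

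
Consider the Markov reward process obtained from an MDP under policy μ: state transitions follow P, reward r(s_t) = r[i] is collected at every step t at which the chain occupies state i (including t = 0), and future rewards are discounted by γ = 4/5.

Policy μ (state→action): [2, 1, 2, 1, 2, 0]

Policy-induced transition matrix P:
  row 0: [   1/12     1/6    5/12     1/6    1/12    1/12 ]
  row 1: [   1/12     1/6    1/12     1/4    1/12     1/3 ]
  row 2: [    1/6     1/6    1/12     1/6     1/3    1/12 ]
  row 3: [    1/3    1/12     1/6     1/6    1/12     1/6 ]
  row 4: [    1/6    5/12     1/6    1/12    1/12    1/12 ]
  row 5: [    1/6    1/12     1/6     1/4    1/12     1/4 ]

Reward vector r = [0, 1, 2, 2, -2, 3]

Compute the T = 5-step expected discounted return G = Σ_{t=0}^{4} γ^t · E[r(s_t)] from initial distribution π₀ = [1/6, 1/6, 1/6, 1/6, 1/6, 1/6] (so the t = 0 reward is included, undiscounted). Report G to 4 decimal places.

G = 3.7193

t=0: π = [0.1667, 0.1667, 0.1667, 0.1667, 0.1667, 0.1667], E[r] = 1.0000, γ^t·E[r] = 1.000000, running G = 1.000000
t=1: π = [0.1667, 0.1806, 0.1806, 0.1806, 0.1250, 0.1667], E[r] = 1.1528, γ^t·E[r] = 0.922222, running G = 1.922222
t=2: π = [0.1678, 0.1690, 0.1782, 0.1852, 0.1285, 0.1713], E[r] = 1.1528, γ^t·E[r] = 0.737778, running G = 2.660000
t=3: π = [0.1695, 0.1691, 0.1797, 0.1843, 0.1279, 0.1696], E[r] = 1.1500, γ^t·E[r] = 0.588790, running G = 3.248790
t=4: π = [0.1692, 0.1692, 0.1800, 0.1842, 0.1283, 0.1692], E[r] = 1.1487, γ^t·E[r] = 0.470509, running G = 3.719299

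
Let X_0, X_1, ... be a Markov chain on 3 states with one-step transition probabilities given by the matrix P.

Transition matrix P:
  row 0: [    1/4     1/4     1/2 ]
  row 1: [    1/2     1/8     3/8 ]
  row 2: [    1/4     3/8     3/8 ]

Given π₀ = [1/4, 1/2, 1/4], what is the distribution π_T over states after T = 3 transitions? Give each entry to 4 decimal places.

π = [0.3184, 0.2686, 0.4131]

t=0: π = [0.2500, 0.5000, 0.2500]
t=1: π = [0.3750, 0.2188, 0.4063]
t=2: π = [0.3047, 0.2734, 0.4219]
t=3: π = [0.3184, 0.2686, 0.4131]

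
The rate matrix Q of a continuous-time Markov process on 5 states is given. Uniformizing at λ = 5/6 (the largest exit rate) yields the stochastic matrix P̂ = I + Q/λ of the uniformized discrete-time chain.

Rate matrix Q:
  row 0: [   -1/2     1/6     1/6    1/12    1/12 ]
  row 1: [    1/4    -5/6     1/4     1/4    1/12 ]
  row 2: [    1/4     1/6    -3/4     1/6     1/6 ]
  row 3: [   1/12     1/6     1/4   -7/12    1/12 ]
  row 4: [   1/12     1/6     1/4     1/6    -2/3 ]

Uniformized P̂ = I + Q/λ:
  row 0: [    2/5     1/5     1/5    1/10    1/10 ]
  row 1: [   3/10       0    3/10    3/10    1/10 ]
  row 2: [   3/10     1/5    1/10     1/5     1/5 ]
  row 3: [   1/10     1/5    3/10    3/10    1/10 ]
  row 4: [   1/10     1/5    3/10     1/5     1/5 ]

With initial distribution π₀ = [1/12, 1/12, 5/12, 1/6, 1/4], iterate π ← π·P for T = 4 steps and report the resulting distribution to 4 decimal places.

π = [0.2552, 0.1665, 0.2290, 0.2127, 0.1366]

t=0: π = [0.0833, 0.0833, 0.4167, 0.1667, 0.2500]
t=1: π = [0.2250, 0.1833, 0.2083, 0.2167, 0.1667]
t=2: π = [0.2458, 0.1633, 0.2358, 0.2175, 0.1375]
t=3: π = [0.2536, 0.1673, 0.2283, 0.2135, 0.1373]
t=4: π = [0.2552, 0.1665, 0.2290, 0.2127, 0.1366]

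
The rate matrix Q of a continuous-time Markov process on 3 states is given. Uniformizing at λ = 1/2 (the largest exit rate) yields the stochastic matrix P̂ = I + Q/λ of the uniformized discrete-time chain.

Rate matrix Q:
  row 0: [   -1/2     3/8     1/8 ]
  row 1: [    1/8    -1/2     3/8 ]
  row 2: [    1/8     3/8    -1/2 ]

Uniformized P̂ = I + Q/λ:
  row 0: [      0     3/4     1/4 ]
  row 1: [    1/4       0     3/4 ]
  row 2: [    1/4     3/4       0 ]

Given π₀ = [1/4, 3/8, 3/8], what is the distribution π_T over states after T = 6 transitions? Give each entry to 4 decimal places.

t=0: π = [0.2500, 0.3750, 0.3750]
t=1: π = [0.1875, 0.4688, 0.3438]
t=2: π = [0.2031, 0.3984, 0.3984]
t=3: π = [0.1992, 0.4512, 0.3496]
t=4: π = [0.2002, 0.4116, 0.3882]
t=5: π = [0.2000, 0.4413, 0.3588]
t=6: π = [0.2000, 0.4190, 0.3810]

π = [0.2000, 0.4190, 0.3810]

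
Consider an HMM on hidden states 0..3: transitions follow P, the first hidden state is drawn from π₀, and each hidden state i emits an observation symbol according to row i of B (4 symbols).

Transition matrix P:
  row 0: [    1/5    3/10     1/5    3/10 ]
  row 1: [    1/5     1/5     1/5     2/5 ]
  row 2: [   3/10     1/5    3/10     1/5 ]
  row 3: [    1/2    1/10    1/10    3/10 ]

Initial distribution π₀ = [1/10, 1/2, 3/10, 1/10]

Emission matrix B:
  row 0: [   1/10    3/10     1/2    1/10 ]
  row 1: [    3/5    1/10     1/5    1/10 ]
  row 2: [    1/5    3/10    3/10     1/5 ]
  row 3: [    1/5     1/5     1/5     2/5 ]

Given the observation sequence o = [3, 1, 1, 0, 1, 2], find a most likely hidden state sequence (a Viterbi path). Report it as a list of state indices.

t=0: δ = [1.000e-02, 5.000e-02, 6.000e-02, 4.000e-02]  (obs o_0=3)
t=1: δ = [6.000e-03, 1.200e-03, 5.400e-03, 4.000e-03]  ψ = [3, 2, 2, 1]  (obs o_1=1)
t=2: δ = [6.000e-04, 1.800e-04, 4.860e-04, 3.600e-04]  ψ = [3, 0, 2, 0]  (obs o_2=1)
t=3: δ = [1.800e-05, 1.080e-04, 2.916e-05, 3.600e-05]  ψ = [3, 0, 2, 0]  (obs o_3=0)
t=4: δ = [6.480e-06, 2.160e-06, 6.480e-06, 8.640e-06]  ψ = [1, 1, 1, 1]  (obs o_4=1)
t=5: δ = [2.160e-06, 3.888e-07, 5.832e-07, 5.184e-07]  ψ = [3, 0, 2, 3]  (obs o_5=2)
backtrack: best end state = 0; path = [1, 3, 0, 1, 3, 0]

path = [1, 3, 0, 1, 3, 0]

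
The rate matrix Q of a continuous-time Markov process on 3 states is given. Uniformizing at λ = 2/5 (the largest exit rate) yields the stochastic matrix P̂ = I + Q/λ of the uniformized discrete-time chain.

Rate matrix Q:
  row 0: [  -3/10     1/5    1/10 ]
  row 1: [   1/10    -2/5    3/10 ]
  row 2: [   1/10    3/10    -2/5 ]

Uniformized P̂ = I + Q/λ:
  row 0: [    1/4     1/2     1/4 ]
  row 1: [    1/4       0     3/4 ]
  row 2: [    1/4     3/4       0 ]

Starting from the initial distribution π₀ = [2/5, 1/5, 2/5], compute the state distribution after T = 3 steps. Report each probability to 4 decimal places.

t=0: π = [0.4000, 0.2000, 0.4000]
t=1: π = [0.2500, 0.5000, 0.2500]
t=2: π = [0.2500, 0.3125, 0.4375]
t=3: π = [0.2500, 0.4531, 0.2969]

π = [0.2500, 0.4531, 0.2969]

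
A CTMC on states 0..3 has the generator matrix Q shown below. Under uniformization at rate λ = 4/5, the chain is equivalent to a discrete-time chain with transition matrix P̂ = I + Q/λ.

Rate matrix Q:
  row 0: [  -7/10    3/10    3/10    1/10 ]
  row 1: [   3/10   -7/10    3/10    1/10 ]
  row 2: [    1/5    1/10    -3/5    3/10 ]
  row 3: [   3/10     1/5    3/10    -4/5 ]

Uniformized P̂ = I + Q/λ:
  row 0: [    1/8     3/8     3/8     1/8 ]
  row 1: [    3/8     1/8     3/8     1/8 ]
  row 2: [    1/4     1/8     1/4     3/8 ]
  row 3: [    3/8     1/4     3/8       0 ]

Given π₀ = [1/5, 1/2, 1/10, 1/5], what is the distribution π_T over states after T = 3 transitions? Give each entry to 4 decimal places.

π = [0.2709, 0.2129, 0.3338, 0.1824]

t=0: π = [0.2000, 0.5000, 0.1000, 0.2000]
t=1: π = [0.3125, 0.2000, 0.3625, 0.1250]
t=2: π = [0.2516, 0.2188, 0.3297, 0.2000]
t=3: π = [0.2709, 0.2129, 0.3338, 0.1824]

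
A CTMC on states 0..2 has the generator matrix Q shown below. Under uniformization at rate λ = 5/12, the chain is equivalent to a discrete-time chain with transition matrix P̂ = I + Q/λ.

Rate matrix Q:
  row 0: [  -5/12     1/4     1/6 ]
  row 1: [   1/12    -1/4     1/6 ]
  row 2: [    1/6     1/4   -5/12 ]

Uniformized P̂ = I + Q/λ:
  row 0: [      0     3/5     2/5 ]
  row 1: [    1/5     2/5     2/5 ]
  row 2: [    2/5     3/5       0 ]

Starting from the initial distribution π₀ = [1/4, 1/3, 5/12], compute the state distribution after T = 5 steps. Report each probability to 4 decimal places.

t=0: π = [0.2500, 0.3333, 0.4167]
t=1: π = [0.2333, 0.5333, 0.2333]
t=2: π = [0.2000, 0.4933, 0.3067]
t=3: π = [0.2213, 0.5013, 0.2773]
t=4: π = [0.2112, 0.4997, 0.2891]
t=5: π = [0.2156, 0.5001, 0.2844]

π = [0.2156, 0.5001, 0.2844]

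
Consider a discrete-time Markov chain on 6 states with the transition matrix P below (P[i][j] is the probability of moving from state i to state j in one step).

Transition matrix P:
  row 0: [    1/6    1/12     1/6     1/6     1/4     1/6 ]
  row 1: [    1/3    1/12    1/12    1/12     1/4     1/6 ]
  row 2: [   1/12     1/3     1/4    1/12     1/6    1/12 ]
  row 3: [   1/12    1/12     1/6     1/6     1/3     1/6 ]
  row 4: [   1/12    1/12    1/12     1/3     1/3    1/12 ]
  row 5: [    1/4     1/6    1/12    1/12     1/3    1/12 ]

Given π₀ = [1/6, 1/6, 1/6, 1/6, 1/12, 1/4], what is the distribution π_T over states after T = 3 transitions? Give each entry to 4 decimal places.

t=0: π = [0.1667, 0.1667, 0.1667, 0.1667, 0.0833, 0.2500]
t=1: π = [0.1806, 0.1458, 0.1389, 0.1319, 0.2778, 0.1250]
t=2: π = [0.1557, 0.1285, 0.1325, 0.1788, 0.2830, 0.1215]
t=3: π = [0.1487, 0.1266, 0.1333, 0.1820, 0.2876, 0.1219]

π = [0.1487, 0.1266, 0.1333, 0.1820, 0.2876, 0.1219]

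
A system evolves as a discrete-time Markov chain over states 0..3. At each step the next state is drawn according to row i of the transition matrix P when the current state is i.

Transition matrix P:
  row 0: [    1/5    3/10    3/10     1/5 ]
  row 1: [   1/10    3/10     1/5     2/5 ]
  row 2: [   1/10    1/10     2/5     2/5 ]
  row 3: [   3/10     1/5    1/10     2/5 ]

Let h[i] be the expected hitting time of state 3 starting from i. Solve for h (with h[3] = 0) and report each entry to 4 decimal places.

h = [3.2353, 2.6471, 2.6471, 0.0000]

First-step conditioning: h[3] = 0; for i ≠ 3, h[i] = 1 + Σ_k P[i][k]·h[k].
  h[0] = 1 + 1/5·h[0] + 3/10·h[1] + 3/10·h[2]
  h[1] = 1 + 1/10·h[0] + 3/10·h[1] + 1/5·h[2]
  h[2] = 1 + 1/10·h[0] + 1/10·h[1] + 2/5·h[2]
Solving the 3×3 linear system over states ≠ 3 gives exactly h = [55/17, 45/17, 45/17, 0] (h[3] = 0 is the target).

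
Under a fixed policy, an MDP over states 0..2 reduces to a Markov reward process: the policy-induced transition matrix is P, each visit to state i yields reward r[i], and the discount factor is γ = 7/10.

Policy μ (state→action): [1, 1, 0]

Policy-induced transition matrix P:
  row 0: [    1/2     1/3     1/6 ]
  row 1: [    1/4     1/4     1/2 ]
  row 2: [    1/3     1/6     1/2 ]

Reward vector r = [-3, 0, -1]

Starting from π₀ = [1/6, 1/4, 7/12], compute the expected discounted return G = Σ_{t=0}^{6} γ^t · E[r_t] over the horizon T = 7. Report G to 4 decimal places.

G = -4.1493

t=0: π = [0.1667, 0.2500, 0.5833], E[r] = -1.0833, γ^t·E[r] = -1.083333, running G = -1.083333
t=1: π = [0.3403, 0.2153, 0.4444], E[r] = -1.4653, γ^t·E[r] = -1.025694, running G = -2.109028
t=2: π = [0.3721, 0.2413, 0.3866], E[r] = -1.5029, γ^t·E[r] = -0.736418, running G = -2.845446
t=3: π = [0.3752, 0.2488, 0.3760], E[r] = -1.5017, γ^t·E[r] = -0.515079, running G = -3.360525
t=4: π = [0.3751, 0.2499, 0.3749], E[r] = -1.5003, γ^t·E[r] = -0.360232, running G = -3.720757
t=5: π = [0.3750, 0.2500, 0.3750], E[r] = -1.5000, γ^t·E[r] = -0.252111, running G = -3.972868
t=6: π = [0.3750, 0.2500, 0.3750], E[r] = -1.5000, γ^t·E[r] = -0.176474, running G = -4.149342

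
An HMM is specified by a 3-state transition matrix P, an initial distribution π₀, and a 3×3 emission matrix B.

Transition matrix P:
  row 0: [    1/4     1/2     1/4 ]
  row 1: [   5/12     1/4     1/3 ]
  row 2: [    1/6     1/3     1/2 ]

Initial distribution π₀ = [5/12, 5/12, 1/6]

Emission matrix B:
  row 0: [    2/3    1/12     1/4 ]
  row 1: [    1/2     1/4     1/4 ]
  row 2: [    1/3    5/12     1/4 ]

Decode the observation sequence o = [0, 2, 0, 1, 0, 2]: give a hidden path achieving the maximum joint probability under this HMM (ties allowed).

t=0: δ = [2.778e-01, 2.083e-01, 5.556e-02]  (obs o_0=0)
t=1: δ = [2.170e-02, 3.472e-02, 1.736e-02]  ψ = [1, 0, 0]  (obs o_1=2)
t=2: δ = [9.645e-03, 5.425e-03, 3.858e-03]  ψ = [1, 0, 1]  (obs o_2=0)
t=3: δ = [2.009e-04, 1.206e-03, 1.005e-03]  ψ = [0, 0, 0]  (obs o_3=1)
t=4: δ = [3.349e-04, 1.674e-04, 1.674e-04]  ψ = [1, 2, 2]  (obs o_4=0)
t=5: δ = [2.093e-05, 4.186e-05, 2.093e-05]  ψ = [0, 0, 0]  (obs o_5=2)
backtrack: best end state = 1; path = [0, 1, 0, 1, 0, 1]

path = [0, 1, 0, 1, 0, 1]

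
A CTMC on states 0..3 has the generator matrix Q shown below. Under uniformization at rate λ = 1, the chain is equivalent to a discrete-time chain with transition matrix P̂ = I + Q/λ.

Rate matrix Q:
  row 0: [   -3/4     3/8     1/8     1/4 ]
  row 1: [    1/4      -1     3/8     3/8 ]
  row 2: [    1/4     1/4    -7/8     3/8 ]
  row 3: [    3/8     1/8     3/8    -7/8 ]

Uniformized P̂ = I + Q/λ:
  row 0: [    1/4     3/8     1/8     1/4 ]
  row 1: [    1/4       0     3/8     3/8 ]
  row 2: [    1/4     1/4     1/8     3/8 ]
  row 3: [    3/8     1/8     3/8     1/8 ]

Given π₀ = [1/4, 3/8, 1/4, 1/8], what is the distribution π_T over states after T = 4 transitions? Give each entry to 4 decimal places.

t=0: π = [0.2500, 0.3750, 0.2500, 0.1250]
t=1: π = [0.2656, 0.1719, 0.2500, 0.3125]
t=2: π = [0.2891, 0.2012, 0.2461, 0.2637]
t=3: π = [0.2830, 0.2029, 0.2412, 0.2729]
t=4: π = [0.2841, 0.2005, 0.2440, 0.2714]

π = [0.2841, 0.2005, 0.2440, 0.2714]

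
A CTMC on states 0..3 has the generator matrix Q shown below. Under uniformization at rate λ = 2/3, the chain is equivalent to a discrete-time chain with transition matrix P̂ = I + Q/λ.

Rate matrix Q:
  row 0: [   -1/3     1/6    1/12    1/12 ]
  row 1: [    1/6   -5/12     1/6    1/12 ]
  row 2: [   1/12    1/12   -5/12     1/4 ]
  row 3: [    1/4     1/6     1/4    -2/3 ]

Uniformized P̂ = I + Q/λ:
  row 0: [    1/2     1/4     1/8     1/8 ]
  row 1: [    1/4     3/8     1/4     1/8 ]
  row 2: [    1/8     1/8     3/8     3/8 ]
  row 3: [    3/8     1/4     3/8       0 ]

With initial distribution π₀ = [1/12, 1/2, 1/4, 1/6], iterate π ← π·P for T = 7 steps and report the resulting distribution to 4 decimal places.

π = [0.3175, 0.2479, 0.2647, 0.1699]

t=0: π = [0.0833, 0.5000, 0.2500, 0.1667]
t=1: π = [0.2604, 0.2813, 0.2917, 0.1667]
t=2: π = [0.2995, 0.2487, 0.2747, 0.1771]
t=3: π = [0.3127, 0.2467, 0.2690, 0.1715]
t=4: π = [0.3160, 0.2472, 0.2660, 0.1708]
t=5: π = [0.3171, 0.2477, 0.2651, 0.1701]
t=6: π = [0.3174, 0.2478, 0.2648, 0.1700]
t=7: π = [0.3175, 0.2479, 0.2647, 0.1699]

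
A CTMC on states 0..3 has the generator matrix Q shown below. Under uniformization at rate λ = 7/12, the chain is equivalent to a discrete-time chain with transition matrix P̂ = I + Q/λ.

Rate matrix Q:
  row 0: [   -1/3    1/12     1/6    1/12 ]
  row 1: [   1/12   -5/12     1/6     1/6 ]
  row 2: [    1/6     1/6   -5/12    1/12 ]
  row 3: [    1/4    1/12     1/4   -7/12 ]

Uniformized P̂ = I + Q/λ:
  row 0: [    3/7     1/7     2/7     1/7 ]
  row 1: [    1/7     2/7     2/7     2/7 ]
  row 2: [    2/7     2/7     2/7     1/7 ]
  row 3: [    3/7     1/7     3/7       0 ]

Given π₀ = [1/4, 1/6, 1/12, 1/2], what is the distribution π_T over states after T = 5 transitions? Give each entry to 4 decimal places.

t=0: π = [0.2500, 0.1667, 0.0833, 0.5000]
t=1: π = [0.3690, 0.1786, 0.3571, 0.0952]
t=2: π = [0.3265, 0.2194, 0.2993, 0.1548]
t=3: π = [0.3231, 0.2170, 0.3078, 0.1521]
t=4: π = [0.3226, 0.2178, 0.3074, 0.1521]
t=5: π = [0.3224, 0.2179, 0.3074, 0.1522]

π = [0.3224, 0.2179, 0.3074, 0.1522]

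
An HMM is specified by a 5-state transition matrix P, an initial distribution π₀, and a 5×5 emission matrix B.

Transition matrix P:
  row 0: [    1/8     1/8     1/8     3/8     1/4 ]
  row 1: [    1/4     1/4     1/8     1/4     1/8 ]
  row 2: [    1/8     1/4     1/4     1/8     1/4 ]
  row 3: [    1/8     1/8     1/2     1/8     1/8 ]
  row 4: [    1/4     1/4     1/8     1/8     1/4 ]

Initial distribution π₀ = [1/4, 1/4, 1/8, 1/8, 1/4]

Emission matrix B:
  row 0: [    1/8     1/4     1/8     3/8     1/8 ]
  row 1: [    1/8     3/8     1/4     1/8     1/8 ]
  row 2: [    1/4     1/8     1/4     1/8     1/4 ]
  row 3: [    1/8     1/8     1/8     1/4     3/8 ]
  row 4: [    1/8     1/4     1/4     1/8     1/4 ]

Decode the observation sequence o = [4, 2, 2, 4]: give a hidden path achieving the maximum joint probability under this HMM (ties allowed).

t=0: δ = [3.125e-02, 3.125e-02, 3.125e-02, 4.688e-02, 6.250e-02]  (obs o_0=4)
t=1: δ = [1.953e-03, 3.906e-03, 5.859e-03, 1.465e-03, 3.906e-03]  ψ = [4, 4, 3, 0, 4]  (obs o_1=2)
t=2: δ = [1.221e-04, 3.662e-04, 3.662e-04, 1.221e-04, 3.662e-04]  ψ = [1, 2, 2, 1, 2]  (obs o_2=2)
t=3: δ = [1.144e-05, 1.144e-05, 2.289e-05, 3.433e-05, 2.289e-05]  ψ = [1, 1, 2, 1, 2]  (obs o_3=4)
backtrack: best end state = 3; path = [3, 2, 1, 3]

path = [3, 2, 1, 3]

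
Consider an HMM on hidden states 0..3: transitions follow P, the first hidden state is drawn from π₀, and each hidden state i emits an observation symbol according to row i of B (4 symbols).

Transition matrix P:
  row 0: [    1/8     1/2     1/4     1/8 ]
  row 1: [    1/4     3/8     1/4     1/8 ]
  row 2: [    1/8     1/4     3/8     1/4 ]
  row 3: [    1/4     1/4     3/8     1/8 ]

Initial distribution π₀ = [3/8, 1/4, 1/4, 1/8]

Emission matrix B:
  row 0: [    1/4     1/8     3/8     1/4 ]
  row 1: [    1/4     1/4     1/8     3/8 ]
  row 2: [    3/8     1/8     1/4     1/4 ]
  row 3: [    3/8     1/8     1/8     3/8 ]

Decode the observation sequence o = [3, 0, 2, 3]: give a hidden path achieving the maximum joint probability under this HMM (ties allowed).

t=0: δ = [9.375e-02, 9.375e-02, 6.250e-02, 4.688e-02]  (obs o_0=3)
t=1: δ = [5.859e-03, 1.172e-02, 8.789e-03, 5.859e-03]  ψ = [1, 0, 0, 2]  (obs o_1=0)
t=2: δ = [1.099e-03, 5.493e-04, 8.240e-04, 2.747e-04]  ψ = [1, 1, 2, 2]  (obs o_2=2)
t=3: δ = [3.433e-05, 2.060e-04, 7.725e-05, 7.725e-05]  ψ = [0, 0, 2, 2]  (obs o_3=3)
backtrack: best end state = 1; path = [0, 1, 0, 1]

path = [0, 1, 0, 1]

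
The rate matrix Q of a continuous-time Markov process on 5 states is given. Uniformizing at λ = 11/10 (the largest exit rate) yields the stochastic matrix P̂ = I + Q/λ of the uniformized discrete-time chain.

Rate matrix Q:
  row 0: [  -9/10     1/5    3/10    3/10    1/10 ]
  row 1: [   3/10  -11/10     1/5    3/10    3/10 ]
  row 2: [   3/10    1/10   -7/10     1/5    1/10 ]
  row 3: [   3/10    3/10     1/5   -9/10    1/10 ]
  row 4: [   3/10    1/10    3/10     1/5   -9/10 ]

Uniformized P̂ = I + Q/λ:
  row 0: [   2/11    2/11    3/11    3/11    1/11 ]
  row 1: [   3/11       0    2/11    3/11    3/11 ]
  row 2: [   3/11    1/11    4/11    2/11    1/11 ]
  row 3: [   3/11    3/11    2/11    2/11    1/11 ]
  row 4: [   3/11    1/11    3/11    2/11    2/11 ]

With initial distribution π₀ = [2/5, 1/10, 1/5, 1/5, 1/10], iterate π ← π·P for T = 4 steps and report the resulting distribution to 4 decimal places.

t=0: π = [0.4000, 0.1000, 0.2000, 0.2000, 0.1000]
t=1: π = [0.2364, 0.1545, 0.2636, 0.2273, 0.1182]
t=2: π = [0.2512, 0.1397, 0.2620, 0.2174, 0.1298]
t=3: π = [0.2499, 0.1406, 0.2641, 0.2174, 0.1281]
t=4: π = [0.2500, 0.1404, 0.2642, 0.2173, 0.1281]

π = [0.2500, 0.1404, 0.2642, 0.2173, 0.1281]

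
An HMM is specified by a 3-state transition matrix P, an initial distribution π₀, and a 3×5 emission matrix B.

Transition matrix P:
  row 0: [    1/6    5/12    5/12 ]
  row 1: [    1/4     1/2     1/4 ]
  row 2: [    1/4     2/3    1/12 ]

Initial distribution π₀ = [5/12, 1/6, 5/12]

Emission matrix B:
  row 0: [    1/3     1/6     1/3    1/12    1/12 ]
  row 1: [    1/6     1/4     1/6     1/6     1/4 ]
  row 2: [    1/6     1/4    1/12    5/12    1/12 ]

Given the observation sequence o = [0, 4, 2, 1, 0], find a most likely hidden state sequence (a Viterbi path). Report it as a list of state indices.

t=0: δ = [1.389e-01, 2.778e-02, 6.944e-02]  (obs o_0=0)
t=1: δ = [1.929e-03, 1.447e-02, 4.823e-03]  ψ = [0, 0, 0]  (obs o_1=4)
t=2: δ = [1.206e-03, 1.206e-03, 3.014e-04]  ψ = [1, 1, 1]  (obs o_2=2)
t=3: δ = [5.023e-05, 1.507e-04, 1.256e-04]  ψ = [1, 1, 0]  (obs o_3=1)
t=4: δ = [1.256e-05, 1.395e-05, 6.279e-06]  ψ = [1, 2, 1]  (obs o_4=0)
backtrack: best end state = 1; path = [0, 1, 0, 2, 1]

path = [0, 1, 0, 2, 1]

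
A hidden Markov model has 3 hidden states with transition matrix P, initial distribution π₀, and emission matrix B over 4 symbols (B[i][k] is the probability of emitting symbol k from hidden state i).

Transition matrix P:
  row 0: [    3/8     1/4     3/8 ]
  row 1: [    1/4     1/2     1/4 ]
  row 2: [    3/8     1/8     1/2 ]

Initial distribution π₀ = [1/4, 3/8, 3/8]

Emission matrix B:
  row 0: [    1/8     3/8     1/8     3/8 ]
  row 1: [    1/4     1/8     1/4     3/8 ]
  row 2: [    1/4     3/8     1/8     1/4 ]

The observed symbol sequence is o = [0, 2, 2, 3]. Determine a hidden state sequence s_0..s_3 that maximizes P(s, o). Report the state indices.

path = [1, 1, 1, 1]

t=0: δ = [3.125e-02, 9.375e-02, 9.375e-02]  (obs o_0=0)
t=1: δ = [4.395e-03, 1.172e-02, 5.859e-03]  ψ = [2, 1, 2]  (obs o_1=2)
t=2: δ = [3.662e-04, 1.465e-03, 3.662e-04]  ψ = [1, 1, 1]  (obs o_2=2)
t=3: δ = [1.373e-04, 2.747e-04, 9.155e-05]  ψ = [1, 1, 1]  (obs o_3=3)
backtrack: best end state = 1; path = [1, 1, 1, 1]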